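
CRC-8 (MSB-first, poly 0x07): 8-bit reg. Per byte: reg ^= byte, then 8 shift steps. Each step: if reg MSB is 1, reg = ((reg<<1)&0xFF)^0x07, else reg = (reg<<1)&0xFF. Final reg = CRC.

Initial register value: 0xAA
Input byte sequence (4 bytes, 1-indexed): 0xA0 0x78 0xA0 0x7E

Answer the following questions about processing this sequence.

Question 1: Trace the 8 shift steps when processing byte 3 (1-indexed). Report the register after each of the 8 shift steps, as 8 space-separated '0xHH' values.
After byte 1 (0xA0): reg=0x36
After byte 2 (0x78): reg=0xED
Register before byte 3: 0xED
After XOR with byte 0xA0: 0x4D

Answer: 0x9A 0x33 0x66 0xCC 0x9F 0x39 0x72 0xE4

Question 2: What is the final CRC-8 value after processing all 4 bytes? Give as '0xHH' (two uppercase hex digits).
After byte 1 (0xA0): reg=0x36
After byte 2 (0x78): reg=0xED
After byte 3 (0xA0): reg=0xE4
After byte 4 (0x7E): reg=0xCF

Answer: 0xCF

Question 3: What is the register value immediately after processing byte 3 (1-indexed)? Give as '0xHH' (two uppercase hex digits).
Answer: 0xE4

Derivation:
After byte 1 (0xA0): reg=0x36
After byte 2 (0x78): reg=0xED
After byte 3 (0xA0): reg=0xE4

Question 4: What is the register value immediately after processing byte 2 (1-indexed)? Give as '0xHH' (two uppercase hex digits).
Answer: 0xED

Derivation:
After byte 1 (0xA0): reg=0x36
After byte 2 (0x78): reg=0xED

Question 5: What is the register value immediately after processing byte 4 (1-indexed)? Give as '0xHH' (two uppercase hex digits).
Answer: 0xCF

Derivation:
After byte 1 (0xA0): reg=0x36
After byte 2 (0x78): reg=0xED
After byte 3 (0xA0): reg=0xE4
After byte 4 (0x7E): reg=0xCF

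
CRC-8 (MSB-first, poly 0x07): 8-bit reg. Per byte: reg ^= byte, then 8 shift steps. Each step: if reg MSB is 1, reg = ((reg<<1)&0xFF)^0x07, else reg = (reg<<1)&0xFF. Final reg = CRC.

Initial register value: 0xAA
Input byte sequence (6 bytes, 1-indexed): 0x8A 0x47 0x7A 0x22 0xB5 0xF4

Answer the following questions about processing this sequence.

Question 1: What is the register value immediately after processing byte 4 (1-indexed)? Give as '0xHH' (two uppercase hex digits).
Answer: 0x90

Derivation:
After byte 1 (0x8A): reg=0xE0
After byte 2 (0x47): reg=0x7C
After byte 3 (0x7A): reg=0x12
After byte 4 (0x22): reg=0x90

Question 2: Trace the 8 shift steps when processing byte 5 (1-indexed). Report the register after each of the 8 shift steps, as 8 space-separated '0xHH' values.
After byte 1 (0x8A): reg=0xE0
After byte 2 (0x47): reg=0x7C
After byte 3 (0x7A): reg=0x12
After byte 4 (0x22): reg=0x90
Register before byte 5: 0x90
After XOR with byte 0xB5: 0x25

Answer: 0x4A 0x94 0x2F 0x5E 0xBC 0x7F 0xFE 0xFB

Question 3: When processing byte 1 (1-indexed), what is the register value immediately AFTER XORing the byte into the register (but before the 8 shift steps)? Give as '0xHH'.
Register before byte 1: 0xAA
Byte 1: 0x8A
0xAA XOR 0x8A = 0x20

Answer: 0x20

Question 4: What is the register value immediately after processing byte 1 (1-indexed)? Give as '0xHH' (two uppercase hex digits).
After byte 1 (0x8A): reg=0xE0

Answer: 0xE0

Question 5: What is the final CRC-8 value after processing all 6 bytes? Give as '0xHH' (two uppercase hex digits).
After byte 1 (0x8A): reg=0xE0
After byte 2 (0x47): reg=0x7C
After byte 3 (0x7A): reg=0x12
After byte 4 (0x22): reg=0x90
After byte 5 (0xB5): reg=0xFB
After byte 6 (0xF4): reg=0x2D

Answer: 0x2D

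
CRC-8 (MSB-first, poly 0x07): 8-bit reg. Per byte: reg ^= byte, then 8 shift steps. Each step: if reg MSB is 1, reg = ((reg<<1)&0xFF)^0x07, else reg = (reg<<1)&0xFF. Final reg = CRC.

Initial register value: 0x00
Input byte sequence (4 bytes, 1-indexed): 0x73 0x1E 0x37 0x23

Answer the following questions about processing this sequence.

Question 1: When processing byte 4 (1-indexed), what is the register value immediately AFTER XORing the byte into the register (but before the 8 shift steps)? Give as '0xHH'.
Register before byte 4: 0xDE
Byte 4: 0x23
0xDE XOR 0x23 = 0xFD

Answer: 0xFD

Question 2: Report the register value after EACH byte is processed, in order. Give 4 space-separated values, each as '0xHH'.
0x5E 0xC7 0xDE 0xFD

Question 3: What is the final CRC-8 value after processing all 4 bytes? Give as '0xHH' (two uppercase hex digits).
After byte 1 (0x73): reg=0x5E
After byte 2 (0x1E): reg=0xC7
After byte 3 (0x37): reg=0xDE
After byte 4 (0x23): reg=0xFD

Answer: 0xFD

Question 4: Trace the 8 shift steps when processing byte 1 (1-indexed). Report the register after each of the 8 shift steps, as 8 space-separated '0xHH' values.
Register before byte 1: 0x00
After XOR with byte 0x73: 0x73

Answer: 0xE6 0xCB 0x91 0x25 0x4A 0x94 0x2F 0x5E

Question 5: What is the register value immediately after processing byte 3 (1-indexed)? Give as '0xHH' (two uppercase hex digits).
Answer: 0xDE

Derivation:
After byte 1 (0x73): reg=0x5E
After byte 2 (0x1E): reg=0xC7
After byte 3 (0x37): reg=0xDE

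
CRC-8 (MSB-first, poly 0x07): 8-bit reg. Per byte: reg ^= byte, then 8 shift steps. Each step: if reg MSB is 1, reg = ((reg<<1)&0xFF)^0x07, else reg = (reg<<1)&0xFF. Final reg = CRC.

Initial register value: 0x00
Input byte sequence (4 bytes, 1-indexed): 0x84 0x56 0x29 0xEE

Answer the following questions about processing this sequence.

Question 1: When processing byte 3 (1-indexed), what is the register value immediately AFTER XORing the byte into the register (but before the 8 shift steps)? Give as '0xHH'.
Register before byte 3: 0x47
Byte 3: 0x29
0x47 XOR 0x29 = 0x6E

Answer: 0x6E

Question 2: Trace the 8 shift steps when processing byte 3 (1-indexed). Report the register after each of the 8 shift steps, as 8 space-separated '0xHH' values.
Answer: 0xDC 0xBF 0x79 0xF2 0xE3 0xC1 0x85 0x0D

Derivation:
After byte 1 (0x84): reg=0x95
After byte 2 (0x56): reg=0x47
Register before byte 3: 0x47
After XOR with byte 0x29: 0x6E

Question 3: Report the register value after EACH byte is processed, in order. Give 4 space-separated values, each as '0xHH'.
0x95 0x47 0x0D 0xA7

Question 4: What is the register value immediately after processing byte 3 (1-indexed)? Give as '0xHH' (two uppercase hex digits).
After byte 1 (0x84): reg=0x95
After byte 2 (0x56): reg=0x47
After byte 3 (0x29): reg=0x0D

Answer: 0x0D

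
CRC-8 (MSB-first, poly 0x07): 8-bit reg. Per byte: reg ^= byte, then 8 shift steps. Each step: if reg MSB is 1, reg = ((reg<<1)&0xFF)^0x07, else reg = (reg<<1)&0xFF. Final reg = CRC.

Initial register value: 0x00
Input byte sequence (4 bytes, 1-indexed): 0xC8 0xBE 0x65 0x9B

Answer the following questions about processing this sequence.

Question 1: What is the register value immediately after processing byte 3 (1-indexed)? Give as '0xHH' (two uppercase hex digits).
Answer: 0x79

Derivation:
After byte 1 (0xC8): reg=0x76
After byte 2 (0xBE): reg=0x76
After byte 3 (0x65): reg=0x79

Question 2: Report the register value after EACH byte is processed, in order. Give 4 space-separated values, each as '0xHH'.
0x76 0x76 0x79 0xA0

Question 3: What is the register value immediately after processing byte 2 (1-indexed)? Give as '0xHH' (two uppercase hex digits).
After byte 1 (0xC8): reg=0x76
After byte 2 (0xBE): reg=0x76

Answer: 0x76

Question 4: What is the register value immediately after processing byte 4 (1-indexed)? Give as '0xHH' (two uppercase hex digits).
After byte 1 (0xC8): reg=0x76
After byte 2 (0xBE): reg=0x76
After byte 3 (0x65): reg=0x79
After byte 4 (0x9B): reg=0xA0

Answer: 0xA0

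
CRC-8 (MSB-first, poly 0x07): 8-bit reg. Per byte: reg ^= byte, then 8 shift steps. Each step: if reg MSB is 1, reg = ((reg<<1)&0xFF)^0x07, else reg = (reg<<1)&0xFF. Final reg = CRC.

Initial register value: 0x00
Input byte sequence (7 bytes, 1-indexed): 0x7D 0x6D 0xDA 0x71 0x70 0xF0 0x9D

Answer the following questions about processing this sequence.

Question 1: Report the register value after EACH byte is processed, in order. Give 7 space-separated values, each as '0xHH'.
0x74 0x4F 0xE2 0xF0 0x89 0x68 0xC5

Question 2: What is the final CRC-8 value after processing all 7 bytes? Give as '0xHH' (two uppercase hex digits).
After byte 1 (0x7D): reg=0x74
After byte 2 (0x6D): reg=0x4F
After byte 3 (0xDA): reg=0xE2
After byte 4 (0x71): reg=0xF0
After byte 5 (0x70): reg=0x89
After byte 6 (0xF0): reg=0x68
After byte 7 (0x9D): reg=0xC5

Answer: 0xC5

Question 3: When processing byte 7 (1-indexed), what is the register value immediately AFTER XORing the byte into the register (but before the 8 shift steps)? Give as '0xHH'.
Register before byte 7: 0x68
Byte 7: 0x9D
0x68 XOR 0x9D = 0xF5

Answer: 0xF5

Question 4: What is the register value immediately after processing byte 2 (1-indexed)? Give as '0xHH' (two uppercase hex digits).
After byte 1 (0x7D): reg=0x74
After byte 2 (0x6D): reg=0x4F

Answer: 0x4F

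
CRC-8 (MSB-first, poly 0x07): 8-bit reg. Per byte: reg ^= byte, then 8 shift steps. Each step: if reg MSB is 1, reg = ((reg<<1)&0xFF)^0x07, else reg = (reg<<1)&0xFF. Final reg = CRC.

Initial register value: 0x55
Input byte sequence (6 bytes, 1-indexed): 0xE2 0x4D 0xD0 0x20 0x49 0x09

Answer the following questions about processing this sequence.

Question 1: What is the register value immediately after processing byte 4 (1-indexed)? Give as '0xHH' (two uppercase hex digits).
After byte 1 (0xE2): reg=0x0C
After byte 2 (0x4D): reg=0xC0
After byte 3 (0xD0): reg=0x70
After byte 4 (0x20): reg=0xB7

Answer: 0xB7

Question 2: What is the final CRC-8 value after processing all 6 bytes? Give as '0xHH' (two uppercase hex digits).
After byte 1 (0xE2): reg=0x0C
After byte 2 (0x4D): reg=0xC0
After byte 3 (0xD0): reg=0x70
After byte 4 (0x20): reg=0xB7
After byte 5 (0x49): reg=0xF4
After byte 6 (0x09): reg=0xFD

Answer: 0xFD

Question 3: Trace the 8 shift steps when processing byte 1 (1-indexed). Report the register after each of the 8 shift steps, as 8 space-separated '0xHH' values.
Register before byte 1: 0x55
After XOR with byte 0xE2: 0xB7

Answer: 0x69 0xD2 0xA3 0x41 0x82 0x03 0x06 0x0C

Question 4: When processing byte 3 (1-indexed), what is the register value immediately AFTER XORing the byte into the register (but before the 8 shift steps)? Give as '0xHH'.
Register before byte 3: 0xC0
Byte 3: 0xD0
0xC0 XOR 0xD0 = 0x10

Answer: 0x10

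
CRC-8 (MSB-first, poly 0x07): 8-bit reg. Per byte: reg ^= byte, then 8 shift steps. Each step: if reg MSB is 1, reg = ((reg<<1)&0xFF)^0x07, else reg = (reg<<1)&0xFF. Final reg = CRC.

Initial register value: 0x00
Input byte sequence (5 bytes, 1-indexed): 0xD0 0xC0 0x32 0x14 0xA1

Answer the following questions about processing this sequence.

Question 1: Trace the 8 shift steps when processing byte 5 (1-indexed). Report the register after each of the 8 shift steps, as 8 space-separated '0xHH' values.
After byte 1 (0xD0): reg=0x3E
After byte 2 (0xC0): reg=0xF4
After byte 3 (0x32): reg=0x5C
After byte 4 (0x14): reg=0xFF
Register before byte 5: 0xFF
After XOR with byte 0xA1: 0x5E

Answer: 0xBC 0x7F 0xFE 0xFB 0xF1 0xE5 0xCD 0x9D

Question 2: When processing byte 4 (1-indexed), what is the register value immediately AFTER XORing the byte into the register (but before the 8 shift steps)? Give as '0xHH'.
Answer: 0x48

Derivation:
Register before byte 4: 0x5C
Byte 4: 0x14
0x5C XOR 0x14 = 0x48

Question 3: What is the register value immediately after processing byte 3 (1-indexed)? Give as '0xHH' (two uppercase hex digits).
After byte 1 (0xD0): reg=0x3E
After byte 2 (0xC0): reg=0xF4
After byte 3 (0x32): reg=0x5C

Answer: 0x5C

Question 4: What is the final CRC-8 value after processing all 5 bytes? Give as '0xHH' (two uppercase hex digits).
Answer: 0x9D

Derivation:
After byte 1 (0xD0): reg=0x3E
After byte 2 (0xC0): reg=0xF4
After byte 3 (0x32): reg=0x5C
After byte 4 (0x14): reg=0xFF
After byte 5 (0xA1): reg=0x9D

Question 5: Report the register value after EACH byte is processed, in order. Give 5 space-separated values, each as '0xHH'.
0x3E 0xF4 0x5C 0xFF 0x9D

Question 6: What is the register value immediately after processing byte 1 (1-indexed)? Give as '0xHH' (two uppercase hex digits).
Answer: 0x3E

Derivation:
After byte 1 (0xD0): reg=0x3E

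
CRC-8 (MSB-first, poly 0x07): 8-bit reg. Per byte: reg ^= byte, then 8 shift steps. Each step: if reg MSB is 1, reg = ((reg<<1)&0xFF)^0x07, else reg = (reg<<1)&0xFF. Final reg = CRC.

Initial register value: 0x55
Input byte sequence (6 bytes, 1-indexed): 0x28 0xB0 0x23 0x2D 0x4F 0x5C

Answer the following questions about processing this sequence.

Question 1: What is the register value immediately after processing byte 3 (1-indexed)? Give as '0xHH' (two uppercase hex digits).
After byte 1 (0x28): reg=0x74
After byte 2 (0xB0): reg=0x52
After byte 3 (0x23): reg=0x50

Answer: 0x50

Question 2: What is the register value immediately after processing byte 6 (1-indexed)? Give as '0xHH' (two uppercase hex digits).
After byte 1 (0x28): reg=0x74
After byte 2 (0xB0): reg=0x52
After byte 3 (0x23): reg=0x50
After byte 4 (0x2D): reg=0x74
After byte 5 (0x4F): reg=0xA1
After byte 6 (0x5C): reg=0xFD

Answer: 0xFD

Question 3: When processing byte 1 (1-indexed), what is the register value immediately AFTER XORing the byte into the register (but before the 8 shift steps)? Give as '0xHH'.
Answer: 0x7D

Derivation:
Register before byte 1: 0x55
Byte 1: 0x28
0x55 XOR 0x28 = 0x7D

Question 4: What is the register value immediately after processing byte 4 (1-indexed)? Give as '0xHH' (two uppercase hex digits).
Answer: 0x74

Derivation:
After byte 1 (0x28): reg=0x74
After byte 2 (0xB0): reg=0x52
After byte 3 (0x23): reg=0x50
After byte 4 (0x2D): reg=0x74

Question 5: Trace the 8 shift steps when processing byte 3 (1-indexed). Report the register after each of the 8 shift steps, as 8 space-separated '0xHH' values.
After byte 1 (0x28): reg=0x74
After byte 2 (0xB0): reg=0x52
Register before byte 3: 0x52
After XOR with byte 0x23: 0x71

Answer: 0xE2 0xC3 0x81 0x05 0x0A 0x14 0x28 0x50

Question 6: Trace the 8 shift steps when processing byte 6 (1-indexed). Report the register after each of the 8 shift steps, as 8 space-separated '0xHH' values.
Answer: 0xFD 0xFD 0xFD 0xFD 0xFD 0xFD 0xFD 0xFD

Derivation:
After byte 1 (0x28): reg=0x74
After byte 2 (0xB0): reg=0x52
After byte 3 (0x23): reg=0x50
After byte 4 (0x2D): reg=0x74
After byte 5 (0x4F): reg=0xA1
Register before byte 6: 0xA1
After XOR with byte 0x5C: 0xFD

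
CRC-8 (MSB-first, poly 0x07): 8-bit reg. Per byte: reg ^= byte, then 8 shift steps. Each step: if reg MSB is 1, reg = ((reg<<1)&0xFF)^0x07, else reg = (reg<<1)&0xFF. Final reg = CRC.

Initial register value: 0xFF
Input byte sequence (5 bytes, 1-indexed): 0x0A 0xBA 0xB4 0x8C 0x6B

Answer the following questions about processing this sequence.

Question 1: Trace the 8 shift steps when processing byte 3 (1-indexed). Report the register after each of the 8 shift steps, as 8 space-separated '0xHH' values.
Answer: 0x9B 0x31 0x62 0xC4 0x8F 0x19 0x32 0x64

Derivation:
After byte 1 (0x0A): reg=0xC5
After byte 2 (0xBA): reg=0x7A
Register before byte 3: 0x7A
After XOR with byte 0xB4: 0xCE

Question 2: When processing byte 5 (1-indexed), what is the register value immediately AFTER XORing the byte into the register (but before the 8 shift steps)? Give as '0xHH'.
Register before byte 5: 0x96
Byte 5: 0x6B
0x96 XOR 0x6B = 0xFD

Answer: 0xFD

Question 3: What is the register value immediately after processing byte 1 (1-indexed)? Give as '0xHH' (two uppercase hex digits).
Answer: 0xC5

Derivation:
After byte 1 (0x0A): reg=0xC5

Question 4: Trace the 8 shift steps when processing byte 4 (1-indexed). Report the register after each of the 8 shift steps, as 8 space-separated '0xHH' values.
After byte 1 (0x0A): reg=0xC5
After byte 2 (0xBA): reg=0x7A
After byte 3 (0xB4): reg=0x64
Register before byte 4: 0x64
After XOR with byte 0x8C: 0xE8

Answer: 0xD7 0xA9 0x55 0xAA 0x53 0xA6 0x4B 0x96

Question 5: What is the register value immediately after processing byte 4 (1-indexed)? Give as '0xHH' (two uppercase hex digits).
After byte 1 (0x0A): reg=0xC5
After byte 2 (0xBA): reg=0x7A
After byte 3 (0xB4): reg=0x64
After byte 4 (0x8C): reg=0x96

Answer: 0x96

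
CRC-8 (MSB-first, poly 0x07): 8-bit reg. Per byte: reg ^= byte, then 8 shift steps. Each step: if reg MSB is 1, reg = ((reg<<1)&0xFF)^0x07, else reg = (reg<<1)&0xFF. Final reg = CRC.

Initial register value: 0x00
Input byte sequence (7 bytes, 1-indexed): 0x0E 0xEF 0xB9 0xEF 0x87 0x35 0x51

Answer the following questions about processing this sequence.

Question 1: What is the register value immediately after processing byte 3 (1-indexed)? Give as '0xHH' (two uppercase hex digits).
After byte 1 (0x0E): reg=0x2A
After byte 2 (0xEF): reg=0x55
After byte 3 (0xB9): reg=0x8A

Answer: 0x8A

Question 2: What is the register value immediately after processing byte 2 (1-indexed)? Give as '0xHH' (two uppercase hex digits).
Answer: 0x55

Derivation:
After byte 1 (0x0E): reg=0x2A
After byte 2 (0xEF): reg=0x55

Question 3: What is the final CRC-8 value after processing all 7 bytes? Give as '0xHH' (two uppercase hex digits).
After byte 1 (0x0E): reg=0x2A
After byte 2 (0xEF): reg=0x55
After byte 3 (0xB9): reg=0x8A
After byte 4 (0xEF): reg=0x3C
After byte 5 (0x87): reg=0x28
After byte 6 (0x35): reg=0x53
After byte 7 (0x51): reg=0x0E

Answer: 0x0E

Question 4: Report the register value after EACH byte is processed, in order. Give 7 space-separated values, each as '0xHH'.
0x2A 0x55 0x8A 0x3C 0x28 0x53 0x0E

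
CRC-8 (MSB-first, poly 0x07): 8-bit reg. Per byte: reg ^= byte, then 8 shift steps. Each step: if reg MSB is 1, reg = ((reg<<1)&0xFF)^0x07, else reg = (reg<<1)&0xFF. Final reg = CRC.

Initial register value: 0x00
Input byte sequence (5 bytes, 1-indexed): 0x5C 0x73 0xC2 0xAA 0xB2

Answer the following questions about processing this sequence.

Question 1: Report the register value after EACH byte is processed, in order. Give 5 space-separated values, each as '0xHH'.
0x93 0xAE 0x03 0x56 0xB2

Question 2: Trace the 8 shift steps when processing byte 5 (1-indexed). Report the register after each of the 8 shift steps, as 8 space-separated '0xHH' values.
Answer: 0xCF 0x99 0x35 0x6A 0xD4 0xAF 0x59 0xB2

Derivation:
After byte 1 (0x5C): reg=0x93
After byte 2 (0x73): reg=0xAE
After byte 3 (0xC2): reg=0x03
After byte 4 (0xAA): reg=0x56
Register before byte 5: 0x56
After XOR with byte 0xB2: 0xE4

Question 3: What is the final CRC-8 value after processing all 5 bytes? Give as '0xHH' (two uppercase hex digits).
Answer: 0xB2

Derivation:
After byte 1 (0x5C): reg=0x93
After byte 2 (0x73): reg=0xAE
After byte 3 (0xC2): reg=0x03
After byte 4 (0xAA): reg=0x56
After byte 5 (0xB2): reg=0xB2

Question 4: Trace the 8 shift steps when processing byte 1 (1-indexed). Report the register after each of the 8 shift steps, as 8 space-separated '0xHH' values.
Register before byte 1: 0x00
After XOR with byte 0x5C: 0x5C

Answer: 0xB8 0x77 0xEE 0xDB 0xB1 0x65 0xCA 0x93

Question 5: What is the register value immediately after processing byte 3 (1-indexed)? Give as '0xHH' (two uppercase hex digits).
Answer: 0x03

Derivation:
After byte 1 (0x5C): reg=0x93
After byte 2 (0x73): reg=0xAE
After byte 3 (0xC2): reg=0x03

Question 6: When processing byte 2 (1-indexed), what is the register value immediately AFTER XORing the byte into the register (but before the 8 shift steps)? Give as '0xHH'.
Answer: 0xE0

Derivation:
Register before byte 2: 0x93
Byte 2: 0x73
0x93 XOR 0x73 = 0xE0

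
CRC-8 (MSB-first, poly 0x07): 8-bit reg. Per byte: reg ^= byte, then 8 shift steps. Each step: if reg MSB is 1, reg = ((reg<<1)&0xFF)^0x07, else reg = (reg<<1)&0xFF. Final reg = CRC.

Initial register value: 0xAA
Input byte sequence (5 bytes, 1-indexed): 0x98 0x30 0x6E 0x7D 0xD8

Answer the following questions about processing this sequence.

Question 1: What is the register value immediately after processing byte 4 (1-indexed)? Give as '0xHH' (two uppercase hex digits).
Answer: 0x33

Derivation:
After byte 1 (0x98): reg=0x9E
After byte 2 (0x30): reg=0x43
After byte 3 (0x6E): reg=0xC3
After byte 4 (0x7D): reg=0x33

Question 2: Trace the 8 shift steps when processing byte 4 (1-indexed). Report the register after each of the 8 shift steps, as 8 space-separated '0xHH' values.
After byte 1 (0x98): reg=0x9E
After byte 2 (0x30): reg=0x43
After byte 3 (0x6E): reg=0xC3
Register before byte 4: 0xC3
After XOR with byte 0x7D: 0xBE

Answer: 0x7B 0xF6 0xEB 0xD1 0xA5 0x4D 0x9A 0x33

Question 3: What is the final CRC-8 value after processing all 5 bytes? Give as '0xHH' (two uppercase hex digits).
After byte 1 (0x98): reg=0x9E
After byte 2 (0x30): reg=0x43
After byte 3 (0x6E): reg=0xC3
After byte 4 (0x7D): reg=0x33
After byte 5 (0xD8): reg=0x9F

Answer: 0x9F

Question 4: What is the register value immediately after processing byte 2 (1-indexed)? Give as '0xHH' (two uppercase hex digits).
Answer: 0x43

Derivation:
After byte 1 (0x98): reg=0x9E
After byte 2 (0x30): reg=0x43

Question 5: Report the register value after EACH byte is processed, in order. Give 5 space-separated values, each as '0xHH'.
0x9E 0x43 0xC3 0x33 0x9F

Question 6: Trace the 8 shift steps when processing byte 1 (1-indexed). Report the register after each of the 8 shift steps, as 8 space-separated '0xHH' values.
Register before byte 1: 0xAA
After XOR with byte 0x98: 0x32

Answer: 0x64 0xC8 0x97 0x29 0x52 0xA4 0x4F 0x9E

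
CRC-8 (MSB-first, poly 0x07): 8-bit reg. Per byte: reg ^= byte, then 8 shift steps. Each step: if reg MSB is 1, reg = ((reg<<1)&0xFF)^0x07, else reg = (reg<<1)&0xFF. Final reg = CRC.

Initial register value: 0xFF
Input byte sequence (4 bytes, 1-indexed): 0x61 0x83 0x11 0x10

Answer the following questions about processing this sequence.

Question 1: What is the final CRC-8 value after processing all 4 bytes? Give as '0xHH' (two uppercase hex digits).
Answer: 0x16

Derivation:
After byte 1 (0x61): reg=0xD3
After byte 2 (0x83): reg=0xB7
After byte 3 (0x11): reg=0x7B
After byte 4 (0x10): reg=0x16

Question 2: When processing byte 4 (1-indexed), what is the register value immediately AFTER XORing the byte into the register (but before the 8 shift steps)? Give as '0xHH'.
Register before byte 4: 0x7B
Byte 4: 0x10
0x7B XOR 0x10 = 0x6B

Answer: 0x6B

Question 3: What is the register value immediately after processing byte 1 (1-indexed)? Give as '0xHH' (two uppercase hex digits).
Answer: 0xD3

Derivation:
After byte 1 (0x61): reg=0xD3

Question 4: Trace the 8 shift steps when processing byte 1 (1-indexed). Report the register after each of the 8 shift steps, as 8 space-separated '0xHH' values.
Answer: 0x3B 0x76 0xEC 0xDF 0xB9 0x75 0xEA 0xD3

Derivation:
Register before byte 1: 0xFF
After XOR with byte 0x61: 0x9E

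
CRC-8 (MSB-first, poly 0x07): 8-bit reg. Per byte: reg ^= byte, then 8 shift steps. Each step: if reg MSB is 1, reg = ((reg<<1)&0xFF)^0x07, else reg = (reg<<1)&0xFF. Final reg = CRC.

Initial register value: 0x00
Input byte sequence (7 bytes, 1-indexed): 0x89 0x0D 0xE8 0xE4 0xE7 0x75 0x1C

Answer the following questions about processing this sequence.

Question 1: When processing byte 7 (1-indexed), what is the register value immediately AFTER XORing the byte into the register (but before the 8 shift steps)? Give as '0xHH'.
Register before byte 7: 0xAB
Byte 7: 0x1C
0xAB XOR 0x1C = 0xB7

Answer: 0xB7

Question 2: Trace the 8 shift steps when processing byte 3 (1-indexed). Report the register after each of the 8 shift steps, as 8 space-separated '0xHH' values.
After byte 1 (0x89): reg=0xB6
After byte 2 (0x0D): reg=0x28
Register before byte 3: 0x28
After XOR with byte 0xE8: 0xC0

Answer: 0x87 0x09 0x12 0x24 0x48 0x90 0x27 0x4E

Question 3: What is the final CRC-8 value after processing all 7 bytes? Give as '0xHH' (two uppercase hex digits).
Answer: 0x0C

Derivation:
After byte 1 (0x89): reg=0xB6
After byte 2 (0x0D): reg=0x28
After byte 3 (0xE8): reg=0x4E
After byte 4 (0xE4): reg=0x5F
After byte 5 (0xE7): reg=0x21
After byte 6 (0x75): reg=0xAB
After byte 7 (0x1C): reg=0x0C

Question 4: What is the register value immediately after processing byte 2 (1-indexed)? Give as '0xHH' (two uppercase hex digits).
After byte 1 (0x89): reg=0xB6
After byte 2 (0x0D): reg=0x28

Answer: 0x28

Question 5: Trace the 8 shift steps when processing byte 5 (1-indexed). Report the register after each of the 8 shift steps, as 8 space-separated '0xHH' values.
Answer: 0x77 0xEE 0xDB 0xB1 0x65 0xCA 0x93 0x21

Derivation:
After byte 1 (0x89): reg=0xB6
After byte 2 (0x0D): reg=0x28
After byte 3 (0xE8): reg=0x4E
After byte 4 (0xE4): reg=0x5F
Register before byte 5: 0x5F
After XOR with byte 0xE7: 0xB8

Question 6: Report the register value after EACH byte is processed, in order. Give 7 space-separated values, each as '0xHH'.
0xB6 0x28 0x4E 0x5F 0x21 0xAB 0x0C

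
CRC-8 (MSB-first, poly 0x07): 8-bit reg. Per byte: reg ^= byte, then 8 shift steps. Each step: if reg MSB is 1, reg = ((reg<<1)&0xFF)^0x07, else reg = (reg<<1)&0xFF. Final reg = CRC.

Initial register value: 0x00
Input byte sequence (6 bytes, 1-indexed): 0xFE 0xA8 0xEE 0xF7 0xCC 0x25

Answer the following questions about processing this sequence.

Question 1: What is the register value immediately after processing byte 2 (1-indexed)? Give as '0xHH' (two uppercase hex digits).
After byte 1 (0xFE): reg=0xF4
After byte 2 (0xA8): reg=0x93

Answer: 0x93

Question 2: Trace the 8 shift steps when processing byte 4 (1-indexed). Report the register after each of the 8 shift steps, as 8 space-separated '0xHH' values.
Answer: 0x01 0x02 0x04 0x08 0x10 0x20 0x40 0x80

Derivation:
After byte 1 (0xFE): reg=0xF4
After byte 2 (0xA8): reg=0x93
After byte 3 (0xEE): reg=0x74
Register before byte 4: 0x74
After XOR with byte 0xF7: 0x83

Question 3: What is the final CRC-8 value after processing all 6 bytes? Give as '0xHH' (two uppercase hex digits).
After byte 1 (0xFE): reg=0xF4
After byte 2 (0xA8): reg=0x93
After byte 3 (0xEE): reg=0x74
After byte 4 (0xF7): reg=0x80
After byte 5 (0xCC): reg=0xE3
After byte 6 (0x25): reg=0x5C

Answer: 0x5C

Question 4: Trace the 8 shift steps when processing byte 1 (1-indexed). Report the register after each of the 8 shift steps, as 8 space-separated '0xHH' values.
Register before byte 1: 0x00
After XOR with byte 0xFE: 0xFE

Answer: 0xFB 0xF1 0xE5 0xCD 0x9D 0x3D 0x7A 0xF4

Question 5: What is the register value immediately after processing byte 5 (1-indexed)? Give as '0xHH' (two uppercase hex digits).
After byte 1 (0xFE): reg=0xF4
After byte 2 (0xA8): reg=0x93
After byte 3 (0xEE): reg=0x74
After byte 4 (0xF7): reg=0x80
After byte 5 (0xCC): reg=0xE3

Answer: 0xE3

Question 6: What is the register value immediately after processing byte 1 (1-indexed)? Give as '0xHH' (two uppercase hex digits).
After byte 1 (0xFE): reg=0xF4

Answer: 0xF4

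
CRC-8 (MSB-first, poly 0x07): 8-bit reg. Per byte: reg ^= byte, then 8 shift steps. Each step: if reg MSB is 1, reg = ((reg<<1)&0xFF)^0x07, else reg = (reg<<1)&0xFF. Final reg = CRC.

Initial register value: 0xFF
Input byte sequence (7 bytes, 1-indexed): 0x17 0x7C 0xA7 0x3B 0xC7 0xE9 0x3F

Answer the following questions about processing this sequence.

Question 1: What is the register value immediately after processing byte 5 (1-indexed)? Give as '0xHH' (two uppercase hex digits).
Answer: 0x93

Derivation:
After byte 1 (0x17): reg=0x96
After byte 2 (0x7C): reg=0x98
After byte 3 (0xA7): reg=0xBD
After byte 4 (0x3B): reg=0x9B
After byte 5 (0xC7): reg=0x93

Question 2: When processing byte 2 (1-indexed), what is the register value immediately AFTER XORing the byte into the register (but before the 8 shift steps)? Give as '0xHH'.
Answer: 0xEA

Derivation:
Register before byte 2: 0x96
Byte 2: 0x7C
0x96 XOR 0x7C = 0xEA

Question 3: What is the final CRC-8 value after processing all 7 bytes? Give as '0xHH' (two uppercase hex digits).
After byte 1 (0x17): reg=0x96
After byte 2 (0x7C): reg=0x98
After byte 3 (0xA7): reg=0xBD
After byte 4 (0x3B): reg=0x9B
After byte 5 (0xC7): reg=0x93
After byte 6 (0xE9): reg=0x61
After byte 7 (0x3F): reg=0x9D

Answer: 0x9D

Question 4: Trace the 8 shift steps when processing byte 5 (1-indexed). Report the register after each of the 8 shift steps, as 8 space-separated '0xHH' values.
Answer: 0xB8 0x77 0xEE 0xDB 0xB1 0x65 0xCA 0x93

Derivation:
After byte 1 (0x17): reg=0x96
After byte 2 (0x7C): reg=0x98
After byte 3 (0xA7): reg=0xBD
After byte 4 (0x3B): reg=0x9B
Register before byte 5: 0x9B
After XOR with byte 0xC7: 0x5C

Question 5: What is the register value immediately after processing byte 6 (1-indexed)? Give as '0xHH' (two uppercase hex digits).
After byte 1 (0x17): reg=0x96
After byte 2 (0x7C): reg=0x98
After byte 3 (0xA7): reg=0xBD
After byte 4 (0x3B): reg=0x9B
After byte 5 (0xC7): reg=0x93
After byte 6 (0xE9): reg=0x61

Answer: 0x61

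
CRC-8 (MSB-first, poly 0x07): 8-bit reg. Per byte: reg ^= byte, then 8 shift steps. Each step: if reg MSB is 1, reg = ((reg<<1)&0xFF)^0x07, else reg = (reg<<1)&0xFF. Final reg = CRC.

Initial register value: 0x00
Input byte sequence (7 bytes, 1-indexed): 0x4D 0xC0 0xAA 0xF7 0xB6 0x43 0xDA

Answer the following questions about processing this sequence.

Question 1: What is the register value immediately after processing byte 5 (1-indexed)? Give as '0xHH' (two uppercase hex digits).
Answer: 0x2D

Derivation:
After byte 1 (0x4D): reg=0xE4
After byte 2 (0xC0): reg=0xFC
After byte 3 (0xAA): reg=0xA5
After byte 4 (0xF7): reg=0xB9
After byte 5 (0xB6): reg=0x2D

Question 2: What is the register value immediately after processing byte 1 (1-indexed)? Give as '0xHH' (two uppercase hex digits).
Answer: 0xE4

Derivation:
After byte 1 (0x4D): reg=0xE4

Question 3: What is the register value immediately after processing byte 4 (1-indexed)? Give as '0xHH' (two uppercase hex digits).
After byte 1 (0x4D): reg=0xE4
After byte 2 (0xC0): reg=0xFC
After byte 3 (0xAA): reg=0xA5
After byte 4 (0xF7): reg=0xB9

Answer: 0xB9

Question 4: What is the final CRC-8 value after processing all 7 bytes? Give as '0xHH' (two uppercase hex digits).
Answer: 0x2B

Derivation:
After byte 1 (0x4D): reg=0xE4
After byte 2 (0xC0): reg=0xFC
After byte 3 (0xAA): reg=0xA5
After byte 4 (0xF7): reg=0xB9
After byte 5 (0xB6): reg=0x2D
After byte 6 (0x43): reg=0x0D
After byte 7 (0xDA): reg=0x2B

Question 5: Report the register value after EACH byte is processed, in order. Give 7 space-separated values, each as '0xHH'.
0xE4 0xFC 0xA5 0xB9 0x2D 0x0D 0x2B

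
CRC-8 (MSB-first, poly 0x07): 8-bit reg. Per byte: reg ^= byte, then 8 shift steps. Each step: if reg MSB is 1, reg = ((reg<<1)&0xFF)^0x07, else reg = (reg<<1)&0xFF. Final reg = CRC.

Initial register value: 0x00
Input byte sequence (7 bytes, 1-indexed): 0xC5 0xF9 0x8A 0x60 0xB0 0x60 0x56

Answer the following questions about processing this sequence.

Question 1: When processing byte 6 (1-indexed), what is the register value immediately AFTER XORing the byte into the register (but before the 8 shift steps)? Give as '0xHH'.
Answer: 0x17

Derivation:
Register before byte 6: 0x77
Byte 6: 0x60
0x77 XOR 0x60 = 0x17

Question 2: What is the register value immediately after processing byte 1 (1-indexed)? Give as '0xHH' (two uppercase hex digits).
After byte 1 (0xC5): reg=0x55

Answer: 0x55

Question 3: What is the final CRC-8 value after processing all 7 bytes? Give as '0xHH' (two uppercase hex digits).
After byte 1 (0xC5): reg=0x55
After byte 2 (0xF9): reg=0x4D
After byte 3 (0x8A): reg=0x5B
After byte 4 (0x60): reg=0xA1
After byte 5 (0xB0): reg=0x77
After byte 6 (0x60): reg=0x65
After byte 7 (0x56): reg=0x99

Answer: 0x99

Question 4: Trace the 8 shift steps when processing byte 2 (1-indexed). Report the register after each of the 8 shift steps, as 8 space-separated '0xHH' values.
Answer: 0x5F 0xBE 0x7B 0xF6 0xEB 0xD1 0xA5 0x4D

Derivation:
After byte 1 (0xC5): reg=0x55
Register before byte 2: 0x55
After XOR with byte 0xF9: 0xAC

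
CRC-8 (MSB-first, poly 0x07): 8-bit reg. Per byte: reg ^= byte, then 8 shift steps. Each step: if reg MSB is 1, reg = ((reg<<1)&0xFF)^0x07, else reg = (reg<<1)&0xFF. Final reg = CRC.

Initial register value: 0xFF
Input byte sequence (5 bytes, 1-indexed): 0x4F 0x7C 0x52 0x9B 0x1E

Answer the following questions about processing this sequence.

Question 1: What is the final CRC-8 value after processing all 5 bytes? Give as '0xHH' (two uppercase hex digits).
After byte 1 (0x4F): reg=0x19
After byte 2 (0x7C): reg=0x3C
After byte 3 (0x52): reg=0x0D
After byte 4 (0x9B): reg=0xEB
After byte 5 (0x1E): reg=0xC5

Answer: 0xC5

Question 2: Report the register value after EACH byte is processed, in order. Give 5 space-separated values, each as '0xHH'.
0x19 0x3C 0x0D 0xEB 0xC5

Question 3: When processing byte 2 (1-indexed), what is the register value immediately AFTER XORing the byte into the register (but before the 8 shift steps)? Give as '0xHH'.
Register before byte 2: 0x19
Byte 2: 0x7C
0x19 XOR 0x7C = 0x65

Answer: 0x65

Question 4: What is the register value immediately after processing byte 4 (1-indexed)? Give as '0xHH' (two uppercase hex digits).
Answer: 0xEB

Derivation:
After byte 1 (0x4F): reg=0x19
After byte 2 (0x7C): reg=0x3C
After byte 3 (0x52): reg=0x0D
After byte 4 (0x9B): reg=0xEB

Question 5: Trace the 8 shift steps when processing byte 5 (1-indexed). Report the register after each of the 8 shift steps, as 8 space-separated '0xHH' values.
After byte 1 (0x4F): reg=0x19
After byte 2 (0x7C): reg=0x3C
After byte 3 (0x52): reg=0x0D
After byte 4 (0x9B): reg=0xEB
Register before byte 5: 0xEB
After XOR with byte 0x1E: 0xF5

Answer: 0xED 0xDD 0xBD 0x7D 0xFA 0xF3 0xE1 0xC5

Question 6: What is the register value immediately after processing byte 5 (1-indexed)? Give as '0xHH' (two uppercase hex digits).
After byte 1 (0x4F): reg=0x19
After byte 2 (0x7C): reg=0x3C
After byte 3 (0x52): reg=0x0D
After byte 4 (0x9B): reg=0xEB
After byte 5 (0x1E): reg=0xC5

Answer: 0xC5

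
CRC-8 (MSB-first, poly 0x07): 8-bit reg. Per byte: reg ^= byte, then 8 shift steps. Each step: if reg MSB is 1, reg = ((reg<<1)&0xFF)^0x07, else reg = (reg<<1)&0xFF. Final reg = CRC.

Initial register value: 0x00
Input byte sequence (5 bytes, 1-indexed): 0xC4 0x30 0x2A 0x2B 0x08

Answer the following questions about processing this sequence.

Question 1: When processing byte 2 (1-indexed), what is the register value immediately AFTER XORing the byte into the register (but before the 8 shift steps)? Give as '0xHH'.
Answer: 0x62

Derivation:
Register before byte 2: 0x52
Byte 2: 0x30
0x52 XOR 0x30 = 0x62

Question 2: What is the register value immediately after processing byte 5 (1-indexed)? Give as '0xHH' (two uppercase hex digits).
After byte 1 (0xC4): reg=0x52
After byte 2 (0x30): reg=0x29
After byte 3 (0x2A): reg=0x09
After byte 4 (0x2B): reg=0xEE
After byte 5 (0x08): reg=0xBC

Answer: 0xBC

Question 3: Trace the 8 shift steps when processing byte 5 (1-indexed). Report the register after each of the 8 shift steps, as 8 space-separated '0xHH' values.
Answer: 0xCB 0x91 0x25 0x4A 0x94 0x2F 0x5E 0xBC

Derivation:
After byte 1 (0xC4): reg=0x52
After byte 2 (0x30): reg=0x29
After byte 3 (0x2A): reg=0x09
After byte 4 (0x2B): reg=0xEE
Register before byte 5: 0xEE
After XOR with byte 0x08: 0xE6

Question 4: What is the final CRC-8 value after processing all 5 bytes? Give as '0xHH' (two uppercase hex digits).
Answer: 0xBC

Derivation:
After byte 1 (0xC4): reg=0x52
After byte 2 (0x30): reg=0x29
After byte 3 (0x2A): reg=0x09
After byte 4 (0x2B): reg=0xEE
After byte 5 (0x08): reg=0xBC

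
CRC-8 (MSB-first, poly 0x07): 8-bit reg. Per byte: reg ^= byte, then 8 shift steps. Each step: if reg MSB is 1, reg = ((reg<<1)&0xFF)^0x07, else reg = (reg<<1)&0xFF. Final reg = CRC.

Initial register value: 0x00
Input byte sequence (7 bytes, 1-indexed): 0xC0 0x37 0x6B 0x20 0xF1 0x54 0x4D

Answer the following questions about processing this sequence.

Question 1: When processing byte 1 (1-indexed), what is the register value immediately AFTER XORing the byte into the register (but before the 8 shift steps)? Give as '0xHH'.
Register before byte 1: 0x00
Byte 1: 0xC0
0x00 XOR 0xC0 = 0xC0

Answer: 0xC0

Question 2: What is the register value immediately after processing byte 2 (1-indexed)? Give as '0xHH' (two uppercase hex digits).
Answer: 0x68

Derivation:
After byte 1 (0xC0): reg=0x4E
After byte 2 (0x37): reg=0x68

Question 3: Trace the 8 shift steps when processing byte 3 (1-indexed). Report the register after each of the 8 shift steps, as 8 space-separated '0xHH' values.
Answer: 0x06 0x0C 0x18 0x30 0x60 0xC0 0x87 0x09

Derivation:
After byte 1 (0xC0): reg=0x4E
After byte 2 (0x37): reg=0x68
Register before byte 3: 0x68
After XOR with byte 0x6B: 0x03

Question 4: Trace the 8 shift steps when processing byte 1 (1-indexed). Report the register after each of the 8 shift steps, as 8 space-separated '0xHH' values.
Register before byte 1: 0x00
After XOR with byte 0xC0: 0xC0

Answer: 0x87 0x09 0x12 0x24 0x48 0x90 0x27 0x4E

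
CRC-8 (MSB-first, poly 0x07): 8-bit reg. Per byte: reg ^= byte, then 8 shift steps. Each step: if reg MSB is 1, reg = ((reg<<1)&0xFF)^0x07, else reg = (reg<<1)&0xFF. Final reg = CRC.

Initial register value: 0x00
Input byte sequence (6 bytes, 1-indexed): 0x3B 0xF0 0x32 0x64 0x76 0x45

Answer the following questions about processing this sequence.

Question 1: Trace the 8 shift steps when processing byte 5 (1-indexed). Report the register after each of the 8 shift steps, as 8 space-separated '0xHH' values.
Answer: 0xA5 0x4D 0x9A 0x33 0x66 0xCC 0x9F 0x39

Derivation:
After byte 1 (0x3B): reg=0xA1
After byte 2 (0xF0): reg=0xB0
After byte 3 (0x32): reg=0x87
After byte 4 (0x64): reg=0xA7
Register before byte 5: 0xA7
After XOR with byte 0x76: 0xD1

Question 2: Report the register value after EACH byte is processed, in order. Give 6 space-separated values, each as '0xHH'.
0xA1 0xB0 0x87 0xA7 0x39 0x73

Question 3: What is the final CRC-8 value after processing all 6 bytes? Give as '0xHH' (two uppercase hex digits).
Answer: 0x73

Derivation:
After byte 1 (0x3B): reg=0xA1
After byte 2 (0xF0): reg=0xB0
After byte 3 (0x32): reg=0x87
After byte 4 (0x64): reg=0xA7
After byte 5 (0x76): reg=0x39
After byte 6 (0x45): reg=0x73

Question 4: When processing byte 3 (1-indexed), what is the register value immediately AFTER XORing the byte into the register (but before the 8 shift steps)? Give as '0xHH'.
Answer: 0x82

Derivation:
Register before byte 3: 0xB0
Byte 3: 0x32
0xB0 XOR 0x32 = 0x82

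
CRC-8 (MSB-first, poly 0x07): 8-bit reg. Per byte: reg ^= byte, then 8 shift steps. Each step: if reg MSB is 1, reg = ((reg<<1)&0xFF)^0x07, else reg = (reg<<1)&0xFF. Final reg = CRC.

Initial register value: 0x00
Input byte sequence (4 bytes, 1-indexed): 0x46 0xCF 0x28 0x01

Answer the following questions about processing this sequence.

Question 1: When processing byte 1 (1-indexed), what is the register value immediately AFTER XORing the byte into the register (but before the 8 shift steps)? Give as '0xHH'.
Answer: 0x46

Derivation:
Register before byte 1: 0x00
Byte 1: 0x46
0x00 XOR 0x46 = 0x46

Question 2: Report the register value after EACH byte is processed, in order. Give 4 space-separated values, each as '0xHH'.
0xD5 0x46 0x0D 0x24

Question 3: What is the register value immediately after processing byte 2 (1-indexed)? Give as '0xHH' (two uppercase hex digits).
After byte 1 (0x46): reg=0xD5
After byte 2 (0xCF): reg=0x46

Answer: 0x46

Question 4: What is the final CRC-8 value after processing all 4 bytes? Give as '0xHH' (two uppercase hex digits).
Answer: 0x24

Derivation:
After byte 1 (0x46): reg=0xD5
After byte 2 (0xCF): reg=0x46
After byte 3 (0x28): reg=0x0D
After byte 4 (0x01): reg=0x24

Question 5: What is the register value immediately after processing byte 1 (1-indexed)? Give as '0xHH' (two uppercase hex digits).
Answer: 0xD5

Derivation:
After byte 1 (0x46): reg=0xD5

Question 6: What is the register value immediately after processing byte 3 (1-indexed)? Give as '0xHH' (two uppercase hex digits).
After byte 1 (0x46): reg=0xD5
After byte 2 (0xCF): reg=0x46
After byte 3 (0x28): reg=0x0D

Answer: 0x0D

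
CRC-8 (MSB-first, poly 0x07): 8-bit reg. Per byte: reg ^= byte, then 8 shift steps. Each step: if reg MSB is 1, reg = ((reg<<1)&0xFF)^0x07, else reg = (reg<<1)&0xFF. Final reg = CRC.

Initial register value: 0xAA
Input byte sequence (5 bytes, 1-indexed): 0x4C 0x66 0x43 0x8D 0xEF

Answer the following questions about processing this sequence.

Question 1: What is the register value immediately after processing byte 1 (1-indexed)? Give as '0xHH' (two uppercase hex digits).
After byte 1 (0x4C): reg=0xBC

Answer: 0xBC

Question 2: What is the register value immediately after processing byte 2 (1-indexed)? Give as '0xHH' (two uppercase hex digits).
After byte 1 (0x4C): reg=0xBC
After byte 2 (0x66): reg=0x08

Answer: 0x08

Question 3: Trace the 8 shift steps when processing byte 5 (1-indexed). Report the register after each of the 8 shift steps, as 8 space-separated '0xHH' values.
Answer: 0x15 0x2A 0x54 0xA8 0x57 0xAE 0x5B 0xB6

Derivation:
After byte 1 (0x4C): reg=0xBC
After byte 2 (0x66): reg=0x08
After byte 3 (0x43): reg=0xF6
After byte 4 (0x8D): reg=0x66
Register before byte 5: 0x66
After XOR with byte 0xEF: 0x89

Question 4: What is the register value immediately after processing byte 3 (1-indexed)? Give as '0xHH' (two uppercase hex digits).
Answer: 0xF6

Derivation:
After byte 1 (0x4C): reg=0xBC
After byte 2 (0x66): reg=0x08
After byte 3 (0x43): reg=0xF6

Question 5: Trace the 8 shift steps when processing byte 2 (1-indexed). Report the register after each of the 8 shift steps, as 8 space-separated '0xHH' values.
After byte 1 (0x4C): reg=0xBC
Register before byte 2: 0xBC
After XOR with byte 0x66: 0xDA

Answer: 0xB3 0x61 0xC2 0x83 0x01 0x02 0x04 0x08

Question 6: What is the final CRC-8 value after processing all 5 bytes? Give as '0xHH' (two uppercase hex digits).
Answer: 0xB6

Derivation:
After byte 1 (0x4C): reg=0xBC
After byte 2 (0x66): reg=0x08
After byte 3 (0x43): reg=0xF6
After byte 4 (0x8D): reg=0x66
After byte 5 (0xEF): reg=0xB6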